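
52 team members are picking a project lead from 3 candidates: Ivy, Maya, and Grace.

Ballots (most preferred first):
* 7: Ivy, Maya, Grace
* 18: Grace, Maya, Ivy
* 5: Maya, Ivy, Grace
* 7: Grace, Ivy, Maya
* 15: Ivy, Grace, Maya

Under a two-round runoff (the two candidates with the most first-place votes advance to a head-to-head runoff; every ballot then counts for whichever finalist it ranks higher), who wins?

Ivy

Round 1 first-place votes: Ivy 22, Maya 5, Grace 25. Grace and Ivy advance.
Runoff: Grace is ranked above Ivy on 25 ballots, Ivy above Grace on 27.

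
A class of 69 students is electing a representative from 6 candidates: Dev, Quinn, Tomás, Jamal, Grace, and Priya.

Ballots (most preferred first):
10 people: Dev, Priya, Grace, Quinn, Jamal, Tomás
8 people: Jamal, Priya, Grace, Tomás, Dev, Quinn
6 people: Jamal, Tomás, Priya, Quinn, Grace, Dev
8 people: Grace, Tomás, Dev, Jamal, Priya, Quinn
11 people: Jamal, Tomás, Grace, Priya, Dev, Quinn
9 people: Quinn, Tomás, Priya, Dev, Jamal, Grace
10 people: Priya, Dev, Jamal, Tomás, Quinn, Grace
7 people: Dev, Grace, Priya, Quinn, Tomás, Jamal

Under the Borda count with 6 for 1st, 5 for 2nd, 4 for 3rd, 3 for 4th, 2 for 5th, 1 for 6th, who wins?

Priya

Dev: 10×6 + 8×2 + 6×1 + 8×4 + 11×2 + 9×3 + 10×5 + 7×6 = 255
Quinn: 10×3 + 8×1 + 6×3 + 8×1 + 11×1 + 9×6 + 10×2 + 7×3 = 170
Tomás: 10×1 + 8×3 + 6×5 + 8×5 + 11×5 + 9×5 + 10×3 + 7×2 = 248
Jamal: 10×2 + 8×6 + 6×6 + 8×3 + 11×6 + 9×2 + 10×4 + 7×1 = 259
Grace: 10×4 + 8×4 + 6×2 + 8×6 + 11×4 + 9×1 + 10×1 + 7×5 = 230
Priya: 10×5 + 8×5 + 6×4 + 8×2 + 11×3 + 9×4 + 10×6 + 7×4 = 287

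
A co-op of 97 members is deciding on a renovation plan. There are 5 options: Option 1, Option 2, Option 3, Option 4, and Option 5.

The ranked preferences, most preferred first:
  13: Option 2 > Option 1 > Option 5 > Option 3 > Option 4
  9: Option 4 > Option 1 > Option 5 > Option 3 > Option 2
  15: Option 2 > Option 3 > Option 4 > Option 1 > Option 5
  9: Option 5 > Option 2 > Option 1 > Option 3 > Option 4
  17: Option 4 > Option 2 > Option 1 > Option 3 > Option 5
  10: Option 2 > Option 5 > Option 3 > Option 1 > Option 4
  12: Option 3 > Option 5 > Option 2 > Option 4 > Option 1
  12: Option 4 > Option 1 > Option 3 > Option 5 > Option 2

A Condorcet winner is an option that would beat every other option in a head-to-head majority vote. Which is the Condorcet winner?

Option 2 vs Option 1: 76–21
Option 2 vs Option 3: 64–33
Option 2 vs Option 4: 59–38
Option 2 vs Option 5: 55–42
Option 2 beats every other option.

Option 2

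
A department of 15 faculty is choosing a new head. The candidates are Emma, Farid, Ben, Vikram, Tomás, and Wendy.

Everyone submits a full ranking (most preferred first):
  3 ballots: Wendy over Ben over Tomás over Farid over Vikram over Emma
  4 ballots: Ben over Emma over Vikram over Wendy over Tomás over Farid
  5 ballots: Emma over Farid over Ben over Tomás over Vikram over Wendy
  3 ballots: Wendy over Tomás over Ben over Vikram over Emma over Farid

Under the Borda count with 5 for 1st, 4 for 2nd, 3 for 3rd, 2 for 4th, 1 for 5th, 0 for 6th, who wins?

Emma: 3×0 + 4×4 + 5×5 + 3×1 = 44
Farid: 3×2 + 4×0 + 5×4 + 3×0 = 26
Ben: 3×4 + 4×5 + 5×3 + 3×3 = 56
Vikram: 3×1 + 4×3 + 5×1 + 3×2 = 26
Tomás: 3×3 + 4×1 + 5×2 + 3×4 = 35
Wendy: 3×5 + 4×2 + 5×0 + 3×5 = 38

Ben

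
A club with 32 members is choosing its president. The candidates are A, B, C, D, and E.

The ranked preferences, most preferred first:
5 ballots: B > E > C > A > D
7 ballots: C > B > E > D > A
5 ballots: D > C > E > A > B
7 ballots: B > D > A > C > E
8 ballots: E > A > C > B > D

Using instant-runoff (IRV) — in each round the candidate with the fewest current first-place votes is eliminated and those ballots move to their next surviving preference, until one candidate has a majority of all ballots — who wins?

Round 1: A 0, B 12, C 7, D 5, E 8. A eliminated.
Round 2: B 12, C 7, D 5, E 8. D eliminated.
Round 3: B 12, C 12, E 8. E eliminated.
Round 4: B 12, C 20. C has a majority (≥17).

C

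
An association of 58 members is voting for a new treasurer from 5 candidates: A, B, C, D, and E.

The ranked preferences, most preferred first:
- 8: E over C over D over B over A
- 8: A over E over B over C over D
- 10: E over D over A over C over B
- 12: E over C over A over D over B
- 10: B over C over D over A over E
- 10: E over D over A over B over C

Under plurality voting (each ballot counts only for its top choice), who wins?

First-place votes: A 8, B 10, C 0, D 0, E 40.

E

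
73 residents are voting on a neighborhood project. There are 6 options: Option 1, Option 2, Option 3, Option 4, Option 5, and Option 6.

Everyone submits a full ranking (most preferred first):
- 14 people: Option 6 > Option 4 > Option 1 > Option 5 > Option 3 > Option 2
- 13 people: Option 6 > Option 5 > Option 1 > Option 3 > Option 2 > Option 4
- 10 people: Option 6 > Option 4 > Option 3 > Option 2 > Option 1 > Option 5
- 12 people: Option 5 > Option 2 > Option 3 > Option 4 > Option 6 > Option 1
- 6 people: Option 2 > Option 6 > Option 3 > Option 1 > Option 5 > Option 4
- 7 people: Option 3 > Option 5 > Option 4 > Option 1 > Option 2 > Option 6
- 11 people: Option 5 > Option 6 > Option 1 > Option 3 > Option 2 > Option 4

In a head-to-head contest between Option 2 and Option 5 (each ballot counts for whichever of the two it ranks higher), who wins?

Option 2 is ranked above Option 5 on 16 ballots; Option 5 above Option 2 on 57.

Option 5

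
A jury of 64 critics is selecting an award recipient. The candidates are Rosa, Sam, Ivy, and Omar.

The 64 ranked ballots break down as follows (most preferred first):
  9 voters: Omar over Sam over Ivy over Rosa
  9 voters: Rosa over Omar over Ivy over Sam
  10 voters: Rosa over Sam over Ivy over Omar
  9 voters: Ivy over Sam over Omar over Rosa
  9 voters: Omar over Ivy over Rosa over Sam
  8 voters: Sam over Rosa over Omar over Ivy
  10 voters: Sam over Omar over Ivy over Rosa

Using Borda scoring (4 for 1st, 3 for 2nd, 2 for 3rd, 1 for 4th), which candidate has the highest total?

Rosa: 9×1 + 9×4 + 10×4 + 9×1 + 9×2 + 8×3 + 10×1 = 146
Sam: 9×3 + 9×1 + 10×3 + 9×3 + 9×1 + 8×4 + 10×4 = 174
Ivy: 9×2 + 9×2 + 10×2 + 9×4 + 9×3 + 8×1 + 10×2 = 147
Omar: 9×4 + 9×3 + 10×1 + 9×2 + 9×4 + 8×2 + 10×3 = 173

Sam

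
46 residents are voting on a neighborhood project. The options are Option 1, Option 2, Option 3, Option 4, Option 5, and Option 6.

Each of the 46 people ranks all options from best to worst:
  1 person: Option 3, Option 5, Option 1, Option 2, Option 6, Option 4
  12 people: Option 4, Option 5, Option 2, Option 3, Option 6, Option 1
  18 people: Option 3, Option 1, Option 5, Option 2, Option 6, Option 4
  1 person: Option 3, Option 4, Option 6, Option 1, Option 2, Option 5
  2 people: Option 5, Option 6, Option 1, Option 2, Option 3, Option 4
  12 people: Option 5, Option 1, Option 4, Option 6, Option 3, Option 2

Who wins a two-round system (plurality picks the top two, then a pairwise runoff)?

Option 5

Round 1 first-place votes: Option 1 0, Option 2 0, Option 3 20, Option 4 12, Option 5 14, Option 6 0. Option 3 and Option 5 advance.
Runoff: Option 3 is ranked above Option 5 on 20 ballots, Option 5 above Option 3 on 26.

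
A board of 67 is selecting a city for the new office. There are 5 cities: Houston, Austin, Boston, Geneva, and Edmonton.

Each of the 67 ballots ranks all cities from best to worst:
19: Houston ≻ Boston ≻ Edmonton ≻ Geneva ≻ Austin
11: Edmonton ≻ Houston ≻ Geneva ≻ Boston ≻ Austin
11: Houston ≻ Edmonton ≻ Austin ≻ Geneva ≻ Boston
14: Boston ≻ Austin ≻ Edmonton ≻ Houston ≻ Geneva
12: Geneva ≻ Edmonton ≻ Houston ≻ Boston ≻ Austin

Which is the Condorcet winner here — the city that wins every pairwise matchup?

Edmonton

Edmonton vs Houston: 37–30
Edmonton vs Austin: 53–14
Edmonton vs Boston: 34–33
Edmonton vs Geneva: 55–12
Edmonton beats every other city.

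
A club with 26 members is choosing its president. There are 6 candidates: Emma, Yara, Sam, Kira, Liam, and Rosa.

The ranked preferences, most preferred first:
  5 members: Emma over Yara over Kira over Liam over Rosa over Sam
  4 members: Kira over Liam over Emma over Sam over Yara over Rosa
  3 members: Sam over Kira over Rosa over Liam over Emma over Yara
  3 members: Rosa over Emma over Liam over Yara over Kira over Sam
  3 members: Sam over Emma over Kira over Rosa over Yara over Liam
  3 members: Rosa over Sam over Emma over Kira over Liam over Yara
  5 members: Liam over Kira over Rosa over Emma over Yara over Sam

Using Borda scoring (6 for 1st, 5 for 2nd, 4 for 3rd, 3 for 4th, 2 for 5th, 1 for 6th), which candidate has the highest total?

Emma: 5×6 + 4×4 + 3×2 + 3×5 + 3×5 + 3×4 + 5×3 = 109
Yara: 5×5 + 4×2 + 3×1 + 3×3 + 3×2 + 3×1 + 5×2 = 64
Sam: 5×1 + 4×3 + 3×6 + 3×1 + 3×6 + 3×5 + 5×1 = 76
Kira: 5×4 + 4×6 + 3×5 + 3×2 + 3×4 + 3×3 + 5×5 = 111
Liam: 5×3 + 4×5 + 3×3 + 3×4 + 3×1 + 3×2 + 5×6 = 95
Rosa: 5×2 + 4×1 + 3×4 + 3×6 + 3×3 + 3×6 + 5×4 = 91

Kira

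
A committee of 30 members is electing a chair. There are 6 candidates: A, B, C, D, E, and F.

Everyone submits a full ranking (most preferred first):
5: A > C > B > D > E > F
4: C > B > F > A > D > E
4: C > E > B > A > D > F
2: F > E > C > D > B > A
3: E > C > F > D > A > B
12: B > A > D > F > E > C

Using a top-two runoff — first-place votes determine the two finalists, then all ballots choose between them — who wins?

Round 1 first-place votes: A 5, B 12, C 8, D 0, E 3, F 2. B and C advance.
Runoff: B is ranked above C on 12 ballots, C above B on 18.

C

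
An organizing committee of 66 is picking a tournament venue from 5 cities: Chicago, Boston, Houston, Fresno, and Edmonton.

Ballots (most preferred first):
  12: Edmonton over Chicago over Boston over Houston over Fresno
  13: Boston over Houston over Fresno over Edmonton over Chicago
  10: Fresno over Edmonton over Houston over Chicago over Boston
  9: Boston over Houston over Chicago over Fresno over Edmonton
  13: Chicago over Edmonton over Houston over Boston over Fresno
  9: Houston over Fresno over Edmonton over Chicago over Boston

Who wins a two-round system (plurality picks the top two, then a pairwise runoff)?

Round 1 first-place votes: Chicago 13, Boston 22, Houston 9, Fresno 10, Edmonton 12. Boston and Chicago advance.
Runoff: Boston is ranked above Chicago on 22 ballots, Chicago above Boston on 44.

Chicago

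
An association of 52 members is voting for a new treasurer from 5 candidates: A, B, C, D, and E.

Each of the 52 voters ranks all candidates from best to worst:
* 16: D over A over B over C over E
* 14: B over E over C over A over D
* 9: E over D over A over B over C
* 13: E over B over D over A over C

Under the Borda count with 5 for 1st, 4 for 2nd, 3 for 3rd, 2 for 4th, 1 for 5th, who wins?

B

A: 16×4 + 14×2 + 9×3 + 13×2 = 145
B: 16×3 + 14×5 + 9×2 + 13×4 = 188
C: 16×2 + 14×3 + 9×1 + 13×1 = 96
D: 16×5 + 14×1 + 9×4 + 13×3 = 169
E: 16×1 + 14×4 + 9×5 + 13×5 = 182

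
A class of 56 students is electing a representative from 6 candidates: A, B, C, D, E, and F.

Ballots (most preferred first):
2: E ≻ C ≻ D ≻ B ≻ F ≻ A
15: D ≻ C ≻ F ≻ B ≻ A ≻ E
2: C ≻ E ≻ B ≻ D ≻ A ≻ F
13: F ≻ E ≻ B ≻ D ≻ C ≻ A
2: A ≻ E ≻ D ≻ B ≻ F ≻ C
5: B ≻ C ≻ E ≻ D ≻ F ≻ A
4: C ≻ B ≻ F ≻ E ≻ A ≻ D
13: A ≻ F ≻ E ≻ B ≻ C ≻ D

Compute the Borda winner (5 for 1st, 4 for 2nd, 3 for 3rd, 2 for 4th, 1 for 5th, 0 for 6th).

A: 2×0 + 15×1 + 2×1 + 13×0 + 2×5 + 5×0 + 4×1 + 13×5 = 96
B: 2×2 + 15×2 + 2×3 + 13×3 + 2×2 + 5×5 + 4×4 + 13×2 = 150
C: 2×4 + 15×4 + 2×5 + 13×1 + 2×0 + 5×4 + 4×5 + 13×1 = 144
D: 2×3 + 15×5 + 2×2 + 13×2 + 2×3 + 5×2 + 4×0 + 13×0 = 127
E: 2×5 + 15×0 + 2×4 + 13×4 + 2×4 + 5×3 + 4×2 + 13×3 = 140
F: 2×1 + 15×3 + 2×0 + 13×5 + 2×1 + 5×1 + 4×3 + 13×4 = 183

F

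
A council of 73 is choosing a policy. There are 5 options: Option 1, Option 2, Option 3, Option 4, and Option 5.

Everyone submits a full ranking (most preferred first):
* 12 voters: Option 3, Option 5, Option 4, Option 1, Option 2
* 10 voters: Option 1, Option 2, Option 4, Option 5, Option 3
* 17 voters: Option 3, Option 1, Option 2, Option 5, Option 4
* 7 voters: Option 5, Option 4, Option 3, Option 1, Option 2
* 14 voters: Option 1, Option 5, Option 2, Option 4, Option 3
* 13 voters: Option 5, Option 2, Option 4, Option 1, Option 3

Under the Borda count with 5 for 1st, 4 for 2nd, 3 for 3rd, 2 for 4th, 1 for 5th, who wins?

Option 1: 12×2 + 10×5 + 17×4 + 7×2 + 14×5 + 13×2 = 252
Option 2: 12×1 + 10×4 + 17×3 + 7×1 + 14×3 + 13×4 = 204
Option 3: 12×5 + 10×1 + 17×5 + 7×3 + 14×1 + 13×1 = 203
Option 4: 12×3 + 10×3 + 17×1 + 7×4 + 14×2 + 13×3 = 178
Option 5: 12×4 + 10×2 + 17×2 + 7×5 + 14×4 + 13×5 = 258

Option 5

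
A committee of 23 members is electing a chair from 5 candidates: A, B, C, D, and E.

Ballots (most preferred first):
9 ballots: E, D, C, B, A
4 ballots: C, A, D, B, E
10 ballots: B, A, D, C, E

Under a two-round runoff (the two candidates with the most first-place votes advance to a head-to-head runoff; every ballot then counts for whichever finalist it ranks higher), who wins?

B

Round 1 first-place votes: A 0, B 10, C 4, D 0, E 9. B and E advance.
Runoff: B is ranked above E on 14 ballots, E above B on 9.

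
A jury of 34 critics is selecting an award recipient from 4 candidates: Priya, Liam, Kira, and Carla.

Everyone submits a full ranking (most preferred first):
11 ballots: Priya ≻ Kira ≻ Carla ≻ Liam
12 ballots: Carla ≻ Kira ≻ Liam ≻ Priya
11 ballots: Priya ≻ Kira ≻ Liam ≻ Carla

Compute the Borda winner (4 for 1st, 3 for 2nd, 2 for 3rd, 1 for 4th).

Kira

Priya: 11×4 + 12×1 + 11×4 = 100
Liam: 11×1 + 12×2 + 11×2 = 57
Kira: 11×3 + 12×3 + 11×3 = 102
Carla: 11×2 + 12×4 + 11×1 = 81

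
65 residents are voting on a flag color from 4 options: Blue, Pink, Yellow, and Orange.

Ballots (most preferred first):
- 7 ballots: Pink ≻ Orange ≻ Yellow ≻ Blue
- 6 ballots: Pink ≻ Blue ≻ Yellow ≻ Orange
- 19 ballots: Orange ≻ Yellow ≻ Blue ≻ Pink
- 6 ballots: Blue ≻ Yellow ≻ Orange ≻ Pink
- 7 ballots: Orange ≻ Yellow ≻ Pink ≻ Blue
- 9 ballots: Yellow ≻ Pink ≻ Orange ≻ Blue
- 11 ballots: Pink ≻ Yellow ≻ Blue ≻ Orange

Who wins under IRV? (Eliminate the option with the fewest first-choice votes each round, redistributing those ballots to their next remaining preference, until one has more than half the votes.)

Pink

Round 1: Blue 6, Pink 24, Yellow 9, Orange 26. Blue eliminated.
Round 2: Pink 24, Yellow 15, Orange 26. Yellow eliminated.
Round 3: Pink 33, Orange 32. Pink has a majority (≥33).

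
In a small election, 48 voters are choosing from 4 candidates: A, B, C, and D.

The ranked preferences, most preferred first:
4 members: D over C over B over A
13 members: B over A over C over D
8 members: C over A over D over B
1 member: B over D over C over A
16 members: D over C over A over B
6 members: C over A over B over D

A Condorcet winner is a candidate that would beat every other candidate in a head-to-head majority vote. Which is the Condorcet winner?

C vs A: 35–13
C vs B: 34–14
C vs D: 27–21
C beats every other candidate.

C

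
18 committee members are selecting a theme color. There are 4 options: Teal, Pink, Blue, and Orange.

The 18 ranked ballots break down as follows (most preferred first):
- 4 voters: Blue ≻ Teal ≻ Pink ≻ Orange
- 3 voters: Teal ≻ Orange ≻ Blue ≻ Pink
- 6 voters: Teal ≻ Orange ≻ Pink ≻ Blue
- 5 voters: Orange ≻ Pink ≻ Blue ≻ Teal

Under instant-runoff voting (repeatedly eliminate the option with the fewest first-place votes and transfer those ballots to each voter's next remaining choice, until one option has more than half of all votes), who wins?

Round 1: Teal 9, Pink 0, Blue 4, Orange 5. Pink eliminated.
Round 2: Teal 9, Blue 4, Orange 5. Blue eliminated.
Round 3: Teal 13, Orange 5. Teal has a majority (≥10).

Teal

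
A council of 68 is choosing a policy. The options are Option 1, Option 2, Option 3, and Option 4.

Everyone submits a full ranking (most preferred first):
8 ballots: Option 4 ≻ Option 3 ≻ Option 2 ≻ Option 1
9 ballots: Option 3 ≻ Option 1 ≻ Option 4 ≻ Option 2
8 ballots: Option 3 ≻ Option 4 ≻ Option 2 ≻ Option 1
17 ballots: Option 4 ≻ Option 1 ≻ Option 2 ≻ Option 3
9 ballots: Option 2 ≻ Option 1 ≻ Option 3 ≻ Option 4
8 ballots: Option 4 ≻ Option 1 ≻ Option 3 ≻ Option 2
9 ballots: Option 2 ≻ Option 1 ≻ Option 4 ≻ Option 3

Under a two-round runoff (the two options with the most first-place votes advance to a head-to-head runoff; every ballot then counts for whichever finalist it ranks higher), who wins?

Round 1 first-place votes: Option 1 0, Option 2 18, Option 3 17, Option 4 33. Option 4 and Option 2 advance.
Runoff: Option 4 is ranked above Option 2 on 50 ballots, Option 2 above Option 4 on 18.

Option 4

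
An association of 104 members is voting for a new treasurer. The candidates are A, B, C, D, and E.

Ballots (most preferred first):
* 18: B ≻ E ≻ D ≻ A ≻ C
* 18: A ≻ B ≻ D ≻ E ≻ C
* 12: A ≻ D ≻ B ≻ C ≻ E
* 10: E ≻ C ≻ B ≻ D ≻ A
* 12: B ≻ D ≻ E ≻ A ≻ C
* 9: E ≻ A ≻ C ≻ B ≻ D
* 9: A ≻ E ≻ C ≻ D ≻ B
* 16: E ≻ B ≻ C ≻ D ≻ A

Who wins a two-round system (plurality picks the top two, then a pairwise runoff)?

E

Round 1 first-place votes: A 39, B 30, C 0, D 0, E 35. A and E advance.
Runoff: A is ranked above E on 39 ballots, E above A on 65.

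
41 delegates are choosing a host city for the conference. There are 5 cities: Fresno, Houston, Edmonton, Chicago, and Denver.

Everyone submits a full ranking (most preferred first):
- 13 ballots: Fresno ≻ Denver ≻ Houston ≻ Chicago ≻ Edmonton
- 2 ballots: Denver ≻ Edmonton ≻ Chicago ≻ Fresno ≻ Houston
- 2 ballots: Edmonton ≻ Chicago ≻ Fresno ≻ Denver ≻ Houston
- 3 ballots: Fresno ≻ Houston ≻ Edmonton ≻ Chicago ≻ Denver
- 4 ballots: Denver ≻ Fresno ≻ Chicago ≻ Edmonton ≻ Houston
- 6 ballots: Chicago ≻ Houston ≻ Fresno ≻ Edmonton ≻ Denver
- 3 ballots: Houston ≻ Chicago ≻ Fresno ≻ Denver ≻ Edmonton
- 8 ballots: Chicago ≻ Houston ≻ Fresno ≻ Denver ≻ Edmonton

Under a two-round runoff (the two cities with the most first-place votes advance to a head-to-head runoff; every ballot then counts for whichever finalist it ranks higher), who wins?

Chicago

Round 1 first-place votes: Fresno 16, Houston 3, Edmonton 2, Chicago 14, Denver 6. Fresno and Chicago advance.
Runoff: Fresno is ranked above Chicago on 20 ballots, Chicago above Fresno on 21.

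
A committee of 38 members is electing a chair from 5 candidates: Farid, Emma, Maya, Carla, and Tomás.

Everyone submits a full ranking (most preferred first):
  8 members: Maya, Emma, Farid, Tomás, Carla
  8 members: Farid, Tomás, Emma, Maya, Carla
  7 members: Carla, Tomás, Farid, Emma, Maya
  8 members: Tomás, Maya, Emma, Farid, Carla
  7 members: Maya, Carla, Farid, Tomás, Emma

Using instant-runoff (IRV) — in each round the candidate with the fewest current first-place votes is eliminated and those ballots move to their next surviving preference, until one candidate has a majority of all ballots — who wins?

Round 1: Farid 8, Emma 0, Maya 15, Carla 7, Tomás 8. Emma eliminated.
Round 2: Farid 8, Maya 15, Carla 7, Tomás 8. Carla eliminated.
Round 3: Farid 8, Maya 15, Tomás 15. Farid eliminated.
Round 4: Maya 15, Tomás 23. Tomás has a majority (≥20).

Tomás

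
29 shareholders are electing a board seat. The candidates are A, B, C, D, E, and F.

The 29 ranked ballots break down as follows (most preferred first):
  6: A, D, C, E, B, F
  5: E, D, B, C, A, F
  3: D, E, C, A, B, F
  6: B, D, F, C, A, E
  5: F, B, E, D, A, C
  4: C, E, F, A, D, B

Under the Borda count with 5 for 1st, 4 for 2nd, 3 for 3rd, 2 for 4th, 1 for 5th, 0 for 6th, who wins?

D

A: 6×5 + 5×1 + 3×2 + 6×1 + 5×1 + 4×2 = 60
B: 6×1 + 5×3 + 3×1 + 6×5 + 5×4 + 4×0 = 74
C: 6×3 + 5×2 + 3×3 + 6×2 + 5×0 + 4×5 = 69
D: 6×4 + 5×4 + 3×5 + 6×4 + 5×2 + 4×1 = 97
E: 6×2 + 5×5 + 3×4 + 6×0 + 5×3 + 4×4 = 80
F: 6×0 + 5×0 + 3×0 + 6×3 + 5×5 + 4×3 = 55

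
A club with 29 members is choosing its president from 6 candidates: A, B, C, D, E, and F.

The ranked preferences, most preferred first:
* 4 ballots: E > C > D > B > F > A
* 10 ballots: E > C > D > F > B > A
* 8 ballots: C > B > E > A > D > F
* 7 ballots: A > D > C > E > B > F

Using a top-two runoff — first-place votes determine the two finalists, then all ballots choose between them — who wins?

Round 1 first-place votes: A 7, B 0, C 8, D 0, E 14, F 0. E and C advance.
Runoff: E is ranked above C on 14 ballots, C above E on 15.

C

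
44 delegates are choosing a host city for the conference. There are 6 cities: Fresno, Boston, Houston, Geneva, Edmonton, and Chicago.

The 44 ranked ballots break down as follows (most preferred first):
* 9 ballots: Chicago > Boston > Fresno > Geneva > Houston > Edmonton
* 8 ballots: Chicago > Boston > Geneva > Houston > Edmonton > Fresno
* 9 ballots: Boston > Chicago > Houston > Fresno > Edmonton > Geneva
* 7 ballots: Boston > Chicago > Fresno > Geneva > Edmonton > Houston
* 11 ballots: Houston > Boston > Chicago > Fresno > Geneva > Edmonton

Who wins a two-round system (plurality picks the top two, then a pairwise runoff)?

Boston

Round 1 first-place votes: Fresno 0, Boston 16, Houston 11, Geneva 0, Edmonton 0, Chicago 17. Chicago and Boston advance.
Runoff: Chicago is ranked above Boston on 17 ballots, Boston above Chicago on 27.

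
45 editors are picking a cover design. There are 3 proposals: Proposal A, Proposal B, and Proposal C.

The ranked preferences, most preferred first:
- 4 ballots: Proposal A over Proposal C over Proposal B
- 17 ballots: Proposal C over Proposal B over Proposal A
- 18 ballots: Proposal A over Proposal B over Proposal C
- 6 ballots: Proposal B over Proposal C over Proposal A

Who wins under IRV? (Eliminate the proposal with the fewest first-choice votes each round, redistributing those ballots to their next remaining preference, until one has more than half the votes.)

Proposal C

Round 1: Proposal A 22, Proposal B 6, Proposal C 17. Proposal B eliminated.
Round 2: Proposal A 22, Proposal C 23. Proposal C has a majority (≥23).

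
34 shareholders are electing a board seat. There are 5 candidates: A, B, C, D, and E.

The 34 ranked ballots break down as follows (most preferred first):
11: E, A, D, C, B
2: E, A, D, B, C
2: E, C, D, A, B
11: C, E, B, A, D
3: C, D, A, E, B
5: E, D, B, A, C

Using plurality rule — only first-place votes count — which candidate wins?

First-place votes: A 0, B 0, C 14, D 0, E 20.

E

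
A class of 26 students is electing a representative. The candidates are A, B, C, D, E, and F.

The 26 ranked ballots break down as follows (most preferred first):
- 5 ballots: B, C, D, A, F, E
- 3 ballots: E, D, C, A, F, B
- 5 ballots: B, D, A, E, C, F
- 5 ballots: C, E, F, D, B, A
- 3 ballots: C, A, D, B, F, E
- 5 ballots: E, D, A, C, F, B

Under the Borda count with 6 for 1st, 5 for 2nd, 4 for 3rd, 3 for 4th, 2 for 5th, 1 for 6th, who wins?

A: 5×3 + 3×3 + 5×4 + 5×1 + 3×5 + 5×4 = 84
B: 5×6 + 3×1 + 5×6 + 5×2 + 3×3 + 5×1 = 87
C: 5×5 + 3×4 + 5×2 + 5×6 + 3×6 + 5×3 = 110
D: 5×4 + 3×5 + 5×5 + 5×3 + 3×4 + 5×5 = 112
E: 5×1 + 3×6 + 5×3 + 5×5 + 3×1 + 5×6 = 96
F: 5×2 + 3×2 + 5×1 + 5×4 + 3×2 + 5×2 = 57

D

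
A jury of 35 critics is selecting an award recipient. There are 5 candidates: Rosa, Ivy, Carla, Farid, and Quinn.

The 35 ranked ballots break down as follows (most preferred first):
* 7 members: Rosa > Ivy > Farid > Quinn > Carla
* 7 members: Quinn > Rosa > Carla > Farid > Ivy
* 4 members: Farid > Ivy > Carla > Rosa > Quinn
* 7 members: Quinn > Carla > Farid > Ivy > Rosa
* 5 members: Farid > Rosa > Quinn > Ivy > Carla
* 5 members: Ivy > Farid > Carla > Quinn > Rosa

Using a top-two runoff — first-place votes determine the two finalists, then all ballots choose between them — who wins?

Round 1 first-place votes: Rosa 7, Ivy 5, Carla 0, Farid 9, Quinn 14. Quinn and Farid advance.
Runoff: Quinn is ranked above Farid on 14 ballots, Farid above Quinn on 21.

Farid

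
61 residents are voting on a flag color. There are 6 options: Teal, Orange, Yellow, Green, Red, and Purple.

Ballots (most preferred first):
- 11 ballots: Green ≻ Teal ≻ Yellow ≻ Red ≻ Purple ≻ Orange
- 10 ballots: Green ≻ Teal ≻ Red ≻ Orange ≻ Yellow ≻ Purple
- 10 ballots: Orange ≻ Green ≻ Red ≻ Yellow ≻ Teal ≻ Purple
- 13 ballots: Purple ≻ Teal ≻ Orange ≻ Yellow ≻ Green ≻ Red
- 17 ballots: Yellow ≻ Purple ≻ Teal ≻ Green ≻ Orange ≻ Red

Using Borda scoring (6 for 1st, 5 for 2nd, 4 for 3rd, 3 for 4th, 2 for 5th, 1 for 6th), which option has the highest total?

Teal

Teal: 11×5 + 10×5 + 10×2 + 13×5 + 17×4 = 258
Orange: 11×1 + 10×3 + 10×6 + 13×4 + 17×2 = 187
Yellow: 11×4 + 10×2 + 10×3 + 13×3 + 17×6 = 235
Green: 11×6 + 10×6 + 10×5 + 13×2 + 17×3 = 253
Red: 11×3 + 10×4 + 10×4 + 13×1 + 17×1 = 143
Purple: 11×2 + 10×1 + 10×1 + 13×6 + 17×5 = 205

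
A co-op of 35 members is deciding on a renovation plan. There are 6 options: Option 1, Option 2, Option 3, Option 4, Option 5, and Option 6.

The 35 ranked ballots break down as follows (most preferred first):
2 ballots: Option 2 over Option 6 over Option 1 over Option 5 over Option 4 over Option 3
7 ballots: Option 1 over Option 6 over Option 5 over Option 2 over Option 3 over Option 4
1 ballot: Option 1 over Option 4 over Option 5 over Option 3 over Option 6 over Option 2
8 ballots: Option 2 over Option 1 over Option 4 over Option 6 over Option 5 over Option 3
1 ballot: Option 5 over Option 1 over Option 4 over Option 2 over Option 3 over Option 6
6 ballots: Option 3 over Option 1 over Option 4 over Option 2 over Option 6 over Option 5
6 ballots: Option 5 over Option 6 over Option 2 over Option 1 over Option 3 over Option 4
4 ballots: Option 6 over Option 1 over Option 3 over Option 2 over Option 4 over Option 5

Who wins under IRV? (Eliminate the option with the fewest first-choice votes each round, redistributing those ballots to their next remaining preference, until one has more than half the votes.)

Round 1: Option 1 8, Option 2 10, Option 3 6, Option 4 0, Option 5 7, Option 6 4. Option 4 eliminated.
Round 2: Option 1 8, Option 2 10, Option 3 6, Option 5 7, Option 6 4. Option 6 eliminated.
Round 3: Option 1 12, Option 2 10, Option 3 6, Option 5 7. Option 3 eliminated.
Round 4: Option 1 18, Option 2 10, Option 5 7. Option 1 has a majority (≥18).

Option 1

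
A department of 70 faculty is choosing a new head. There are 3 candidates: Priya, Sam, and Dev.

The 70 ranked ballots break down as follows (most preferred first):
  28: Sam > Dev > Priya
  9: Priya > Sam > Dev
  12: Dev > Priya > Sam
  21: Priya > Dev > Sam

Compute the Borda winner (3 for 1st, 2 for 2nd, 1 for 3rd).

Priya: 28×1 + 9×3 + 12×2 + 21×3 = 142
Sam: 28×3 + 9×2 + 12×1 + 21×1 = 135
Dev: 28×2 + 9×1 + 12×3 + 21×2 = 143

Dev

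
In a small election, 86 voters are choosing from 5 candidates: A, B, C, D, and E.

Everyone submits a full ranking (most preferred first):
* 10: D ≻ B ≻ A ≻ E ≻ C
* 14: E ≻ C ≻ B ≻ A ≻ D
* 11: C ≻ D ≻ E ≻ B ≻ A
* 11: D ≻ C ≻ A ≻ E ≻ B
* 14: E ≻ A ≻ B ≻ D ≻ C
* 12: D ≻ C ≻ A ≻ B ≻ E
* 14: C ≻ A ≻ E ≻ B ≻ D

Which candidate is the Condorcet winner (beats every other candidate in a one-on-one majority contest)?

D

D vs A: 44–42
D vs B: 44–42
D vs C: 47–39
D vs E: 44–42
D beats every other candidate.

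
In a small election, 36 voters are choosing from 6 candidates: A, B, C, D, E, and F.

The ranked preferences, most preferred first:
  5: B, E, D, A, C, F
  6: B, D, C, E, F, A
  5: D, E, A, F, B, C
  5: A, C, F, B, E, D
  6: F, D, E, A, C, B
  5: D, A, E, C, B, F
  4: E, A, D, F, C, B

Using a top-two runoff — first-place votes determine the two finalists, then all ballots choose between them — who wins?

D

Round 1 first-place votes: A 5, B 11, C 0, D 10, E 4, F 6. B and D advance.
Runoff: B is ranked above D on 16 ballots, D above B on 20.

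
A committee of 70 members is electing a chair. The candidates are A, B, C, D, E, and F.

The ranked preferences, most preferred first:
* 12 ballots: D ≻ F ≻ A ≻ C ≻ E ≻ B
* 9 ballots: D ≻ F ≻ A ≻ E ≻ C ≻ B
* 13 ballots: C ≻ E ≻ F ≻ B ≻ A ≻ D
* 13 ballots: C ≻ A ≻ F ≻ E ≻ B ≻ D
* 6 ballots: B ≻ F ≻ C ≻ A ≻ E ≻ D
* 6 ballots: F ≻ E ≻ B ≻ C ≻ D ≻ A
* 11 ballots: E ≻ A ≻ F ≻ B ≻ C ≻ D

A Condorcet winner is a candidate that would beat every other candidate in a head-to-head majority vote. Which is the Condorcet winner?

F

F vs A: 46–24
F vs B: 64–6
F vs C: 44–26
F vs D: 49–21
F vs E: 46–24
F beats every other candidate.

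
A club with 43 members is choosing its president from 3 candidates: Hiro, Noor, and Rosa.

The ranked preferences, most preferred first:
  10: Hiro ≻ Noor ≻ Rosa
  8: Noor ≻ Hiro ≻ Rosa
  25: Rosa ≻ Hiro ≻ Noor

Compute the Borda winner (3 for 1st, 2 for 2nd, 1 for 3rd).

Hiro: 10×3 + 8×2 + 25×2 = 96
Noor: 10×2 + 8×3 + 25×1 = 69
Rosa: 10×1 + 8×1 + 25×3 = 93

Hiro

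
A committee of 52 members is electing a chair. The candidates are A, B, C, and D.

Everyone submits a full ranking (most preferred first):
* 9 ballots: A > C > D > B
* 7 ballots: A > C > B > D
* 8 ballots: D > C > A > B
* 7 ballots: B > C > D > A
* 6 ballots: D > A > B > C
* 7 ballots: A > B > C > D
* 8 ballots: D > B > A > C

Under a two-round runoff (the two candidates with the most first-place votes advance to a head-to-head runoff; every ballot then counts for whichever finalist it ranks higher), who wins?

D

Round 1 first-place votes: A 23, B 7, C 0, D 22. A and D advance.
Runoff: A is ranked above D on 23 ballots, D above A on 29.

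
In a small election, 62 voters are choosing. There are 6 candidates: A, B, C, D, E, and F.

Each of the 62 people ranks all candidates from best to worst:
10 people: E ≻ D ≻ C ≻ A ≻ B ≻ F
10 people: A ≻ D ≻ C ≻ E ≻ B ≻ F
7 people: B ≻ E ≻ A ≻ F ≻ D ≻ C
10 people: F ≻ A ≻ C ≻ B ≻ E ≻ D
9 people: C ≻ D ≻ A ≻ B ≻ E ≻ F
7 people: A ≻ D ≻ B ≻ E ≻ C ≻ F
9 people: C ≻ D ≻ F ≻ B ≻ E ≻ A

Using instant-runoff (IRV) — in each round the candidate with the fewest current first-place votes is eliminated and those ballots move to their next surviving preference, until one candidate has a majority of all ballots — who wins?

A

Round 1: A 17, B 7, C 18, D 0, E 10, F 10. D eliminated.
Round 2: A 17, B 7, C 18, E 10, F 10. B eliminated.
Round 3: A 17, C 18, E 17, F 10. F eliminated.
Round 4: A 27, C 18, E 17. E eliminated.
Round 5: A 34, C 28. A has a majority (≥32).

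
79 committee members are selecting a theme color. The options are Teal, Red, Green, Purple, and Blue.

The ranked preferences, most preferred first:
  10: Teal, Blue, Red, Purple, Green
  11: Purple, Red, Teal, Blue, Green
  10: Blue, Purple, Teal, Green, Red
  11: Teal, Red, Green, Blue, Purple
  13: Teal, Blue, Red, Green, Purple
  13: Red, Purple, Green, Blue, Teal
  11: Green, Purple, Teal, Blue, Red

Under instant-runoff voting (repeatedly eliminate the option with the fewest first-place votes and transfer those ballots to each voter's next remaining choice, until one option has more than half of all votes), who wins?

Round 1: Teal 34, Red 13, Green 11, Purple 11, Blue 10. Blue eliminated.
Round 2: Teal 34, Red 13, Green 11, Purple 21. Green eliminated.
Round 3: Teal 34, Red 13, Purple 32. Red eliminated.
Round 4: Teal 34, Purple 45. Purple has a majority (≥40).

Purple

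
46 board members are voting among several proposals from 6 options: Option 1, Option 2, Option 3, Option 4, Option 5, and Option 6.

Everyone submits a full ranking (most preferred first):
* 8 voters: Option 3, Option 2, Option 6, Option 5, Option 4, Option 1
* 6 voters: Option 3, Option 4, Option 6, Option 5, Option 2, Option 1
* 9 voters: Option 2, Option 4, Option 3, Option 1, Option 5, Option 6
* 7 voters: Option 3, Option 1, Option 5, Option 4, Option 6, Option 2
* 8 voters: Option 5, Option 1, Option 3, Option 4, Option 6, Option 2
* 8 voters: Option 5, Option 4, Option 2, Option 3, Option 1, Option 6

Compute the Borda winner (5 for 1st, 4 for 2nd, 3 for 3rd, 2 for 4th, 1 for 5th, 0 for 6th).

Option 3

Option 1: 8×0 + 6×0 + 9×2 + 7×4 + 8×4 + 8×1 = 86
Option 2: 8×4 + 6×1 + 9×5 + 7×0 + 8×0 + 8×3 = 107
Option 3: 8×5 + 6×5 + 9×3 + 7×5 + 8×3 + 8×2 = 172
Option 4: 8×1 + 6×4 + 9×4 + 7×2 + 8×2 + 8×4 = 130
Option 5: 8×2 + 6×2 + 9×1 + 7×3 + 8×5 + 8×5 = 138
Option 6: 8×3 + 6×3 + 9×0 + 7×1 + 8×1 + 8×0 = 57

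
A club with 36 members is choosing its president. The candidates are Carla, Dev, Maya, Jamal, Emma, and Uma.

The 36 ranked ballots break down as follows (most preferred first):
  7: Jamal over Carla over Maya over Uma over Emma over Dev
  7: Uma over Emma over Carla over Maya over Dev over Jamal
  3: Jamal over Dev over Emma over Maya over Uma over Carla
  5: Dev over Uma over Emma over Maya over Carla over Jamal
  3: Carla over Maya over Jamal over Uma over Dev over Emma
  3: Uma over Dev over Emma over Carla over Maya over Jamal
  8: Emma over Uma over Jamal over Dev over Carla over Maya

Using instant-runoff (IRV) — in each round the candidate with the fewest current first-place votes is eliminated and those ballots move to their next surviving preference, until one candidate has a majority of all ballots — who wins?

Round 1: Carla 3, Dev 5, Maya 0, Jamal 10, Emma 8, Uma 10. Maya eliminated.
Round 2: Carla 3, Dev 5, Jamal 10, Emma 8, Uma 10. Carla eliminated.
Round 3: Dev 5, Jamal 13, Emma 8, Uma 10. Dev eliminated.
Round 4: Jamal 13, Emma 8, Uma 15. Emma eliminated.
Round 5: Jamal 13, Uma 23. Uma has a majority (≥19).

Uma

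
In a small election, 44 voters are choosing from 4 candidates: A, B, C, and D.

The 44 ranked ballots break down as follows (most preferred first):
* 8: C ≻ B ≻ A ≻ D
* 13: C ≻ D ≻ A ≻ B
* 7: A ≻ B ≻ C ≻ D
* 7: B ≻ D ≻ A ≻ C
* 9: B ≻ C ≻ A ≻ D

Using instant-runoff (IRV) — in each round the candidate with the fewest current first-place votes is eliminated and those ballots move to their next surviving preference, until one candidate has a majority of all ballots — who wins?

Round 1: A 7, B 16, C 21, D 0. D eliminated.
Round 2: A 7, B 16, C 21. A eliminated.
Round 3: B 23, C 21. B has a majority (≥23).

B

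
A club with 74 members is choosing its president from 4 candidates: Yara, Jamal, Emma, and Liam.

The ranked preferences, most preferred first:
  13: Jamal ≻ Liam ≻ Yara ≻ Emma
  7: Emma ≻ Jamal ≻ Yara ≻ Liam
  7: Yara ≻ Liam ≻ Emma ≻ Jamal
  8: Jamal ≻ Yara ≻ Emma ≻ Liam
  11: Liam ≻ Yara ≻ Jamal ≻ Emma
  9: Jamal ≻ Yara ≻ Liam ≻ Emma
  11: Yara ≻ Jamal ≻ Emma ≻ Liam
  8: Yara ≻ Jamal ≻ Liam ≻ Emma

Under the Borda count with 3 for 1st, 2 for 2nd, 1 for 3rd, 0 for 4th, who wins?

Yara: 13×1 + 7×1 + 7×3 + 8×2 + 11×2 + 9×2 + 11×3 + 8×3 = 154
Jamal: 13×3 + 7×2 + 7×0 + 8×3 + 11×1 + 9×3 + 11×2 + 8×2 = 153
Emma: 13×0 + 7×3 + 7×1 + 8×1 + 11×0 + 9×0 + 11×1 + 8×0 = 47
Liam: 13×2 + 7×0 + 7×2 + 8×0 + 11×3 + 9×1 + 11×0 + 8×1 = 90

Yara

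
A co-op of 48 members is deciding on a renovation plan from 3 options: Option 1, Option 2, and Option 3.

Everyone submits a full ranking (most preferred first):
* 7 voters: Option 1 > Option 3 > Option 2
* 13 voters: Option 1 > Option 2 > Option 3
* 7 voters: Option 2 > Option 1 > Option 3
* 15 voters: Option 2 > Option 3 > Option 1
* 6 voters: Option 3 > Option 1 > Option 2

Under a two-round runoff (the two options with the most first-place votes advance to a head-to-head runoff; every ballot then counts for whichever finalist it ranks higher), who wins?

Round 1 first-place votes: Option 1 20, Option 2 22, Option 3 6. Option 2 and Option 1 advance.
Runoff: Option 2 is ranked above Option 1 on 22 ballots, Option 1 above Option 2 on 26.

Option 1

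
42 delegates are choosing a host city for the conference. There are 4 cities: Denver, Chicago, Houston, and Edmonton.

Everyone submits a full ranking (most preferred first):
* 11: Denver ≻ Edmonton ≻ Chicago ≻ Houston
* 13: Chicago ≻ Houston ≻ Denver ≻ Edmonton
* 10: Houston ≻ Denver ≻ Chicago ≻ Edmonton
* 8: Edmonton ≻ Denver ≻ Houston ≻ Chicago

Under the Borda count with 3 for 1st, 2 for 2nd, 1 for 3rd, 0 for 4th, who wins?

Denver

Denver: 11×3 + 13×1 + 10×2 + 8×2 = 82
Chicago: 11×1 + 13×3 + 10×1 + 8×0 = 60
Houston: 11×0 + 13×2 + 10×3 + 8×1 = 64
Edmonton: 11×2 + 13×0 + 10×0 + 8×3 = 46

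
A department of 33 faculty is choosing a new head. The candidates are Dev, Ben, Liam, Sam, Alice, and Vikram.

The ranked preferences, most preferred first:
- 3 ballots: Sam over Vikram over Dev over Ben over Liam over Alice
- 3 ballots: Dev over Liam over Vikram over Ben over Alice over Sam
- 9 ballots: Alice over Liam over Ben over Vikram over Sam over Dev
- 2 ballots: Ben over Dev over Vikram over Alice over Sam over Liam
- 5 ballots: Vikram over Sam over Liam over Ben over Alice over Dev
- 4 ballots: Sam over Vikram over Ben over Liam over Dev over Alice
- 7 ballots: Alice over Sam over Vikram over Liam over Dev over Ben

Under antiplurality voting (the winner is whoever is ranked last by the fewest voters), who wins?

Last-place votes: Dev 14, Ben 7, Liam 2, Sam 3, Alice 7, Vikram 0.

Vikram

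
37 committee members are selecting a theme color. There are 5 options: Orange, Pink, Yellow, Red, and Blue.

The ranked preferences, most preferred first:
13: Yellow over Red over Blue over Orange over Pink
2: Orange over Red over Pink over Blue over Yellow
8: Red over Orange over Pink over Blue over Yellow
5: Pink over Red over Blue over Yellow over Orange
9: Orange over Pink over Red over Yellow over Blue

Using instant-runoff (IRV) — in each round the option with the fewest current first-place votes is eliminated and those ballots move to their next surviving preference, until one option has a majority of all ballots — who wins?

Round 1: Orange 11, Pink 5, Yellow 13, Red 8, Blue 0. Blue eliminated.
Round 2: Orange 11, Pink 5, Yellow 13, Red 8. Pink eliminated.
Round 3: Orange 11, Yellow 13, Red 13. Orange eliminated.
Round 4: Yellow 13, Red 24. Red has a majority (≥19).

Red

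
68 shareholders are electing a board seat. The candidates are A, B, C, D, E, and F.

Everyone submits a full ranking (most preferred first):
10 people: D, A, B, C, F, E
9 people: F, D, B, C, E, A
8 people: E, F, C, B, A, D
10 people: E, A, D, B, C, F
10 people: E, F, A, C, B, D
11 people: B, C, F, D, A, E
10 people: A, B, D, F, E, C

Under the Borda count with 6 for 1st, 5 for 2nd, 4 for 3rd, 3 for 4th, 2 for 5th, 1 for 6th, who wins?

A: 10×5 + 9×1 + 8×2 + 10×5 + 10×4 + 11×2 + 10×6 = 247
B: 10×4 + 9×4 + 8×3 + 10×3 + 10×2 + 11×6 + 10×5 = 266
C: 10×3 + 9×3 + 8×4 + 10×2 + 10×3 + 11×5 + 10×1 = 204
D: 10×6 + 9×5 + 8×1 + 10×4 + 10×1 + 11×3 + 10×4 = 236
E: 10×1 + 9×2 + 8×6 + 10×6 + 10×6 + 11×1 + 10×2 = 227
F: 10×2 + 9×6 + 8×5 + 10×1 + 10×5 + 11×4 + 10×3 = 248

B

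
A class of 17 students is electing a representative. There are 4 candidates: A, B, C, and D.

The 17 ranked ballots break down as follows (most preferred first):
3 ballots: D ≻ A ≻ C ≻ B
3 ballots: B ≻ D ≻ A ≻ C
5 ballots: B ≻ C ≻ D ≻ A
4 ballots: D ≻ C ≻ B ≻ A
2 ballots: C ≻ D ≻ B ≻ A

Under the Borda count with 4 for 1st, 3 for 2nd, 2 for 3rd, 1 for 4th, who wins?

A: 3×3 + 3×2 + 5×1 + 4×1 + 2×1 = 26
B: 3×1 + 3×4 + 5×4 + 4×2 + 2×2 = 47
C: 3×2 + 3×1 + 5×3 + 4×3 + 2×4 = 44
D: 3×4 + 3×3 + 5×2 + 4×4 + 2×3 = 53

D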